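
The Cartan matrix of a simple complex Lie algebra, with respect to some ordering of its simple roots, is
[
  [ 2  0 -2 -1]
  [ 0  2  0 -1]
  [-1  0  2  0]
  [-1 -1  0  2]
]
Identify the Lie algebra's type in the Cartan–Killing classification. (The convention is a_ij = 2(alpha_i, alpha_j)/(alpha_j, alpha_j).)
B4

The matrix has rank 4 with 2's on the diagonal. Reading the off-diagonal entries as Dynkin edges (a single edge where a_ij = a_ji = -1; a double or triple edge where a_ij * a_ji = 2 or 3), the diagram is a chain of 4 nodes with a double edge at one end; the terminal node there is the unique short simple root (B_4). One simple-root ordering that puts it in standard form is (alpha_2, alpha_4, alpha_1, alpha_3). So the algebra is type B_4, i.e. so(9).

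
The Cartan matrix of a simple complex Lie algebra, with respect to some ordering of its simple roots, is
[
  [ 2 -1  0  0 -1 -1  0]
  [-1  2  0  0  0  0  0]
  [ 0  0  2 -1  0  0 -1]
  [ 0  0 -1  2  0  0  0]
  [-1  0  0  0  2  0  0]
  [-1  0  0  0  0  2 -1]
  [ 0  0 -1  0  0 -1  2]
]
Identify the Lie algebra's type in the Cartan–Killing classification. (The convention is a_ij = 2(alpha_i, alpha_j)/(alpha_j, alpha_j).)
D_7

The matrix has rank 7 with 2's on the diagonal. Reading the off-diagonal entries as Dynkin edges (a single edge where a_ij = a_ji = -1; a double or triple edge where a_ij * a_ji = 2 or 3), the diagram is a chain of 5 nodes with a fork of two nodes at one end (D_7). One simple-root ordering that puts it in standard form is (alpha_4, alpha_3, alpha_7, alpha_6, alpha_1, alpha_5, alpha_2). So the algebra is type D_7, i.e. so(14).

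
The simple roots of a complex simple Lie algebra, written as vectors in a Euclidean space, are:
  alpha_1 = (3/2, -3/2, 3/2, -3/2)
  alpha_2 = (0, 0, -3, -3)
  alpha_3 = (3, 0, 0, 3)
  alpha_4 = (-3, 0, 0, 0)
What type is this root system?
type F_4

Compute the Cartan integers a_ij = 2(alpha_i, alpha_j)/(alpha_j, alpha_j); the resulting 4x4 Cartan matrix is
[[2, 0, 0, -1], [0, 2, -1, 0], [0, -1, 2, -2], [-1, 0, -1, 2]].
The roots have two lengths (squared-length ratio 2:1); the short ones are alpha_{1,4}. The associated Dynkin diagram is a chain of 4 nodes with a double edge between the middle two (F_4), so the type is F_4.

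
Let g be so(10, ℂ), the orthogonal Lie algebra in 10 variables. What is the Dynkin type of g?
type D_5

This is so(10) with 10 even, which has dimension 10(10-1)/2 = 45 and rank 10/2 = 5. In the classification of classical Lie algebras, the orthogonal algebra so(2n) in an even number of variables has type D_n; here n = 5, so the Dynkin diagram is a chain of 3 nodes with a fork of two nodes at one end (D_5). Hence the type is D_5.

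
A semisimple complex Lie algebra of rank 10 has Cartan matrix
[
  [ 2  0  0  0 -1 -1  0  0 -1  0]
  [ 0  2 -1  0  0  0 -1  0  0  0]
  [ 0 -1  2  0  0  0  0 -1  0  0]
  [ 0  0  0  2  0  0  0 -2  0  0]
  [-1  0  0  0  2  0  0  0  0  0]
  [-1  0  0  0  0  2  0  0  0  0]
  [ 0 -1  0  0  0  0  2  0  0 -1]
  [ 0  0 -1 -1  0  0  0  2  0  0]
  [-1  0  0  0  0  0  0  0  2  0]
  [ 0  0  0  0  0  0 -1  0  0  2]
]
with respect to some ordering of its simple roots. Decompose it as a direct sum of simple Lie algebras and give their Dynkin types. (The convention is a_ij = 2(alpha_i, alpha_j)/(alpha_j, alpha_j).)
The diagram associated to this matrix has two connected components: the simple roots {alpha_2, alpha_3, alpha_4, alpha_7, alpha_8, alpha_10} form a chain of 6 nodes with a double edge at one end; the terminal node there is the unique long simple root (C_6), and {alpha_1, alpha_5, alpha_6, alpha_9} form a chain of 2 nodes with a fork of two nodes at one end (D_4). A semisimple Lie algebra decomposes uniquely as the direct sum of simple ideals, one per connected component of its Dynkin diagram, so g ≅ C_6 ⊕ D_4 (dimension 78 + 28 = 106).

C_6 (sp(12)) + D_4 (so(8))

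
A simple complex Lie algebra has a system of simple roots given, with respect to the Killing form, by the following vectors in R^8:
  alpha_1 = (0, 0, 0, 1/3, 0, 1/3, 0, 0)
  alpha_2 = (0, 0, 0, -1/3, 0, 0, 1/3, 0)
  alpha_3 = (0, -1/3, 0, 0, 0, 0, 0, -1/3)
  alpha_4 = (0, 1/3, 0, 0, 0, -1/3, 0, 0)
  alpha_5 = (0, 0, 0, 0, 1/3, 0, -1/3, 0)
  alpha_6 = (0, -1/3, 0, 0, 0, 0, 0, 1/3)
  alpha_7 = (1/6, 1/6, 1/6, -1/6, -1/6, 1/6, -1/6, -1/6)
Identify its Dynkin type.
E_7

Compute the Cartan integers a_ij = 2(alpha_i, alpha_j)/(alpha_j, alpha_j); the resulting 7x7 Cartan matrix is
[[2, -1, 0, -1, 0, 0, 0], [-1, 2, 0, 0, -1, 0, 0], [0, 0, 2, -1, 0, 0, 0], [-1, 0, -1, 2, 0, -1, 0], [0, -1, 0, 0, 2, 0, 0], [0, 0, 0, -1, 0, 2, -1], [0, 0, 0, 0, 0, -1, 2]].
All simple roots have the same length, so the diagram is simply laced. The associated Dynkin diagram is a chain of 6 nodes with one extra node attached to the third node from one end (E_7), so the type is E_7.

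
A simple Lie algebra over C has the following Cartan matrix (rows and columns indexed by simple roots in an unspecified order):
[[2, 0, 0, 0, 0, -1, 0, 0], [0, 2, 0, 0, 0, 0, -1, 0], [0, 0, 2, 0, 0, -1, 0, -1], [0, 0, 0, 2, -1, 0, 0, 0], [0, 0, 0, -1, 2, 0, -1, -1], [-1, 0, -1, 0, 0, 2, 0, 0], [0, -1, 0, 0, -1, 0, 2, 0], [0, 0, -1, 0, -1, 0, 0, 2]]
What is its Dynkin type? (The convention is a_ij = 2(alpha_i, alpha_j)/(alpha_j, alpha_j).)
The matrix has rank 8 with 2's on the diagonal. Reading the off-diagonal entries as Dynkin edges (a single edge where a_ij = a_ji = -1; a double or triple edge where a_ij * a_ji = 2 or 3), the diagram is a chain of 7 nodes with one extra node attached to the third node from one end (E_8). One simple-root ordering that puts it in standard form is (alpha_2, alpha_4, alpha_7, alpha_5, alpha_8, alpha_3, alpha_6, alpha_1). So the algebra is type E_8.

E8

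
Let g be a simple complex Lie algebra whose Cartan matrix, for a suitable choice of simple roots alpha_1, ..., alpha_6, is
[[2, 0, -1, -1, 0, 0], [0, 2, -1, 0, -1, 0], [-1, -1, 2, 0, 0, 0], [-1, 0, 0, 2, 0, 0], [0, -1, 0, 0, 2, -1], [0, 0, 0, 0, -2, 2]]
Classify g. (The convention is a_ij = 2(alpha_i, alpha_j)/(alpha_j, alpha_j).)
C6

The matrix has rank 6 with 2's on the diagonal. Reading the off-diagonal entries as Dynkin edges (a single edge where a_ij = a_ji = -1; a double or triple edge where a_ij * a_ji = 2 or 3), the diagram is a chain of 6 nodes with a double edge at one end; the terminal node there is the unique long simple root (C_6). One simple-root ordering that puts it in standard form is (alpha_4, alpha_1, alpha_3, alpha_2, alpha_5, alpha_6). So the algebra is type C_6, i.e. sp(12).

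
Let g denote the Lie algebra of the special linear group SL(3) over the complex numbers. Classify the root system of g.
This is sl(3), which has dimension 3^2 - 1 = 8 and rank 3 - 1 = 2 (a Cartan subalgebra is the diagonal traceless matrices). In the classification of classical Lie algebras, the special linear algebra sl(n+1) has type A_n; here n = 2, so the Dynkin diagram is a chain of 2 nodes with single edges (A_2). Hence the type is A_2.

type A_2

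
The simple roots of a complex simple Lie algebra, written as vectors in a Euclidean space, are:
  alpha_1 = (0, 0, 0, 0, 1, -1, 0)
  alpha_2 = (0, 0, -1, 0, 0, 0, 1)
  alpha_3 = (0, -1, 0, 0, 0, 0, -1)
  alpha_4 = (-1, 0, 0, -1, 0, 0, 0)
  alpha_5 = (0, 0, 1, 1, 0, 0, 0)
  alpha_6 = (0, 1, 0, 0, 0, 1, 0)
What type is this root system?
A_6

Compute the Cartan integers a_ij = 2(alpha_i, alpha_j)/(alpha_j, alpha_j); the resulting 6x6 Cartan matrix is
[[2, 0, 0, 0, 0, -1], [0, 2, -1, 0, -1, 0], [0, -1, 2, 0, 0, -1], [0, 0, 0, 2, -1, 0], [0, -1, 0, -1, 2, 0], [-1, 0, -1, 0, 0, 2]].
All simple roots have the same length, so the diagram is simply laced. The associated Dynkin diagram is a chain of 6 nodes with single edges (A_6), so the type is A_6 (the algebra sl(7)).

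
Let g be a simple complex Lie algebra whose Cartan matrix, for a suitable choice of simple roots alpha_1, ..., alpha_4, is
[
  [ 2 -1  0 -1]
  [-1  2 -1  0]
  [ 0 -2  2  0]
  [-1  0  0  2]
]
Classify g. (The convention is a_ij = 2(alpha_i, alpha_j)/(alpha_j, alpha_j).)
The matrix has rank 4 with 2's on the diagonal. Reading the off-diagonal entries as Dynkin edges (a single edge where a_ij = a_ji = -1; a double or triple edge where a_ij * a_ji = 2 or 3), the diagram is a chain of 4 nodes with a double edge at one end; the terminal node there is the unique long simple root (C_4). One simple-root ordering that puts it in standard form is (alpha_4, alpha_1, alpha_2, alpha_3). So the algebra is type C_4, i.e. sp(8).

C_4 (sp(8))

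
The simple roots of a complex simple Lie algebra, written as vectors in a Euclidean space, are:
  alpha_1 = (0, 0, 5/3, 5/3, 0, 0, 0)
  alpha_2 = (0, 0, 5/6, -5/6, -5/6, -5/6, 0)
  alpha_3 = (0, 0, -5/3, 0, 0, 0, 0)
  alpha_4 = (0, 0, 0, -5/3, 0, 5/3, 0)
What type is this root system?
Compute the Cartan integers a_ij = 2(alpha_i, alpha_j)/(alpha_j, alpha_j); the resulting 4x4 Cartan matrix is
[[2, 0, -2, -1], [0, 2, -1, 0], [-1, -1, 2, 0], [-1, 0, 0, 2]].
The roots have two lengths (squared-length ratio 2:1); the short ones are alpha_{2,3}. The associated Dynkin diagram is a chain of 4 nodes with a double edge between the middle two (F_4), so the type is F_4.

F4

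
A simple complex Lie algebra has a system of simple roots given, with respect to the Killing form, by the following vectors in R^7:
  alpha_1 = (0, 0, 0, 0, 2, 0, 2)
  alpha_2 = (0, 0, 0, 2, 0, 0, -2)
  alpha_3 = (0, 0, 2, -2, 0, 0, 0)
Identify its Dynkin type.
A_3

Compute the Cartan integers a_ij = 2(alpha_i, alpha_j)/(alpha_j, alpha_j); the resulting 3x3 Cartan matrix is
[[2, -1, 0], [-1, 2, -1], [0, -1, 2]].
All simple roots have the same length, so the diagram is simply laced. The associated Dynkin diagram is a chain of 3 nodes with single edges (A_3), so the type is A_3 (the algebra sl(4)).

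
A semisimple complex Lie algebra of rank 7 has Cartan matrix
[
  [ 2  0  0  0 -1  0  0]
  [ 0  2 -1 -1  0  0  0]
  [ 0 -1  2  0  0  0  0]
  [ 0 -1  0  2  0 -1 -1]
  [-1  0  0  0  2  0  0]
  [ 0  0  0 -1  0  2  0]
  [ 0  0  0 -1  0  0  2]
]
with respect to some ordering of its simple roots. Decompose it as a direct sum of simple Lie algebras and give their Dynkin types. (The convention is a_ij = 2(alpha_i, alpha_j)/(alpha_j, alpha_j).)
The diagram associated to this matrix has two connected components: the simple roots {alpha_1, alpha_5} form a chain of 2 nodes with single edges (A_2), and {alpha_2, alpha_3, alpha_4, alpha_6, alpha_7} form a chain of 3 nodes with a fork of two nodes at one end (D_5). A semisimple Lie algebra decomposes uniquely as the direct sum of simple ideals, one per connected component of its Dynkin diagram, so g ≅ A_2 ⊕ D_5 (dimension 8 + 45 = 53).

A_2 (sl(3)) ⊕ D_5 (so(10))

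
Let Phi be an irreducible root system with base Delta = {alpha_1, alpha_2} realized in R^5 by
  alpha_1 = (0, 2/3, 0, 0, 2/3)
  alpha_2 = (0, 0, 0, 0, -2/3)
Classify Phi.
B_2 (so(5))

Compute the Cartan integers a_ij = 2(alpha_i, alpha_j)/(alpha_j, alpha_j); the resulting 2x2 Cartan matrix is
[[2, -2], [-1, 2]].
The roots have two lengths (squared-length ratio 2:1); the short ones are alpha_{2}. The associated Dynkin diagram is a chain of 2 nodes with a double edge at one end; the terminal node there is the unique short simple root (B_2), so the type is B_2 (the algebra so(5)).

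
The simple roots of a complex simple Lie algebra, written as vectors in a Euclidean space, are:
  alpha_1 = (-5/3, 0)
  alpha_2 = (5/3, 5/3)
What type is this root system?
Compute the Cartan integers a_ij = 2(alpha_i, alpha_j)/(alpha_j, alpha_j); the resulting 2x2 Cartan matrix is
[[2, -1], [-2, 2]].
The roots have two lengths (squared-length ratio 2:1); the short ones are alpha_{1}. The associated Dynkin diagram is a chain of 2 nodes with a double edge at one end; the terminal node there is the unique short simple root (B_2), so the type is B_2 (the algebra so(5)).

B_2 (so(5))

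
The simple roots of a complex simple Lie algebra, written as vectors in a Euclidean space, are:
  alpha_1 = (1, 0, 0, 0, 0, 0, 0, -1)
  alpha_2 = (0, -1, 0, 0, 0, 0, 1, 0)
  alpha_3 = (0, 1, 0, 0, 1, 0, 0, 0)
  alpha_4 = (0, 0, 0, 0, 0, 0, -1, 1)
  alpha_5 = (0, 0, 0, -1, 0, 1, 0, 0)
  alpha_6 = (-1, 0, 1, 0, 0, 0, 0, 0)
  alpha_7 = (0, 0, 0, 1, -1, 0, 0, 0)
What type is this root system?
Compute the Cartan integers a_ij = 2(alpha_i, alpha_j)/(alpha_j, alpha_j); the resulting 7x7 Cartan matrix is
[[2, 0, 0, -1, 0, -1, 0], [0, 2, -1, -1, 0, 0, 0], [0, -1, 2, 0, 0, 0, -1], [-1, -1, 0, 2, 0, 0, 0], [0, 0, 0, 0, 2, 0, -1], [-1, 0, 0, 0, 0, 2, 0], [0, 0, -1, 0, -1, 0, 2]].
All simple roots have the same length, so the diagram is simply laced. The associated Dynkin diagram is a chain of 7 nodes with single edges (A_7), so the type is A_7 (the algebra sl(8)).

type A_7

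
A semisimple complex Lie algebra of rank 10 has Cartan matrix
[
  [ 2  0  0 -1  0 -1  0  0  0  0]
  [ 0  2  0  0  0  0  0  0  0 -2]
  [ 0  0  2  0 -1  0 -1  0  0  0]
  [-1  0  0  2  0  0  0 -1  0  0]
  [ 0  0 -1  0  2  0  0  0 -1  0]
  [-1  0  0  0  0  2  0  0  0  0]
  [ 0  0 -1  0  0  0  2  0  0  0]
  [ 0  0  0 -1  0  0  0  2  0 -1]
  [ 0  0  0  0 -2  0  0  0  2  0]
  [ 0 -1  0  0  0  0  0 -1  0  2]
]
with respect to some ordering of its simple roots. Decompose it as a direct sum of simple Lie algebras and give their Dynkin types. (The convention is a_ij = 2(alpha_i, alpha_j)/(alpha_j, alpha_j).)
The diagram associated to this matrix has two connected components: the simple roots {alpha_3, alpha_5, alpha_7, alpha_9} form a chain of 4 nodes with a double edge at one end; the terminal node there is the unique long simple root (C_4), and {alpha_1, alpha_2, alpha_4, alpha_6, alpha_8, alpha_10} form a chain of 6 nodes with a double edge at one end; the terminal node there is the unique long simple root (C_6). A semisimple Lie algebra decomposes uniquely as the direct sum of simple ideals, one per connected component of its Dynkin diagram, so g ≅ C_4 ⊕ C_6 (dimension 36 + 78 = 114).

type C_4 + type C_6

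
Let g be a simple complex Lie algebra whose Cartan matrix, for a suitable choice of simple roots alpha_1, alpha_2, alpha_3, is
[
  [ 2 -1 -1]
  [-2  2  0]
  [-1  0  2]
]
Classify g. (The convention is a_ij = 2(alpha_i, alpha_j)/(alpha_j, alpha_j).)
C3

The matrix has rank 3 with 2's on the diagonal. Reading the off-diagonal entries as Dynkin edges (a single edge where a_ij = a_ji = -1; a double or triple edge where a_ij * a_ji = 2 or 3), the diagram is a chain of 3 nodes with a double edge at one end; the terminal node there is the unique long simple root (C_3). One simple-root ordering that puts it in standard form is (alpha_3, alpha_1, alpha_2). So the algebra is type C_3, i.e. sp(6).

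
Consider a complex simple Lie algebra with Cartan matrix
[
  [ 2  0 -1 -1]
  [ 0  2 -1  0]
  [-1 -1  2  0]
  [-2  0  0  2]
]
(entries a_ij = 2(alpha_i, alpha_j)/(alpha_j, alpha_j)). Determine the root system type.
type C_4

The matrix has rank 4 with 2's on the diagonal. Reading the off-diagonal entries as Dynkin edges (a single edge where a_ij = a_ji = -1; a double or triple edge where a_ij * a_ji = 2 or 3), the diagram is a chain of 4 nodes with a double edge at one end; the terminal node there is the unique long simple root (C_4). One simple-root ordering that puts it in standard form is (alpha_2, alpha_3, alpha_1, alpha_4). So the algebra is type C_4, i.e. sp(8).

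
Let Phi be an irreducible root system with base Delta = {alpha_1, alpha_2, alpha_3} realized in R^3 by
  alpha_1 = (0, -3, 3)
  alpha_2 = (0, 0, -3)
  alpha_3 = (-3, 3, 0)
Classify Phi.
Compute the Cartan integers a_ij = 2(alpha_i, alpha_j)/(alpha_j, alpha_j); the resulting 3x3 Cartan matrix is
[[2, -2, -1], [-1, 2, 0], [-1, 0, 2]].
The roots have two lengths (squared-length ratio 2:1); the short ones are alpha_{2}. The associated Dynkin diagram is a chain of 3 nodes with a double edge at one end; the terminal node there is the unique short simple root (B_3), so the type is B_3 (the algebra so(7)).

B_3 (so(7))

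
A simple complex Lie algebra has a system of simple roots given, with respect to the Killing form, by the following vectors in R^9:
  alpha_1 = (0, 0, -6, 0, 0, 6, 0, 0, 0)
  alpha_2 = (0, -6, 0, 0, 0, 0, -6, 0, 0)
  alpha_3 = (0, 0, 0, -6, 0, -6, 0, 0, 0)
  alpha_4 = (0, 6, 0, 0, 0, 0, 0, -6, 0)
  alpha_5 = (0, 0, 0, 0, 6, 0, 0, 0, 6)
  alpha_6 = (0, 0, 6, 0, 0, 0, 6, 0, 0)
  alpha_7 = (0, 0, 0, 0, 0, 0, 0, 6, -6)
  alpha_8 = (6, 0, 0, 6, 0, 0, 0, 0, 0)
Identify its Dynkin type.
A_8 (sl(9))

Compute the Cartan integers a_ij = 2(alpha_i, alpha_j)/(alpha_j, alpha_j); the resulting 8x8 Cartan matrix is
[[2, 0, -1, 0, 0, -1, 0, 0], [0, 2, 0, -1, 0, -1, 0, 0], [-1, 0, 2, 0, 0, 0, 0, -1], [0, -1, 0, 2, 0, 0, -1, 0], [0, 0, 0, 0, 2, 0, -1, 0], [-1, -1, 0, 0, 0, 2, 0, 0], [0, 0, 0, -1, -1, 0, 2, 0], [0, 0, -1, 0, 0, 0, 0, 2]].
All simple roots have the same length, so the diagram is simply laced. The associated Dynkin diagram is a chain of 8 nodes with single edges (A_8), so the type is A_8 (the algebra sl(9)).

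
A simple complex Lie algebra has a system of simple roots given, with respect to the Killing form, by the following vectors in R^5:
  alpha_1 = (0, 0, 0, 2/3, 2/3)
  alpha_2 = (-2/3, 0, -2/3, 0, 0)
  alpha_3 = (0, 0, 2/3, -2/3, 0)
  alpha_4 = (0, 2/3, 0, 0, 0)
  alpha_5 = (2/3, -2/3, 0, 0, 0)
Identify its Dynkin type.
Compute the Cartan integers a_ij = 2(alpha_i, alpha_j)/(alpha_j, alpha_j); the resulting 5x5 Cartan matrix is
[[2, 0, -1, 0, 0], [0, 2, -1, 0, -1], [-1, -1, 2, 0, 0], [0, 0, 0, 2, -1], [0, -1, 0, -2, 2]].
The roots have two lengths (squared-length ratio 2:1); the short ones are alpha_{4}. The associated Dynkin diagram is a chain of 5 nodes with a double edge at one end; the terminal node there is the unique short simple root (B_5), so the type is B_5 (the algebra so(11)).

B5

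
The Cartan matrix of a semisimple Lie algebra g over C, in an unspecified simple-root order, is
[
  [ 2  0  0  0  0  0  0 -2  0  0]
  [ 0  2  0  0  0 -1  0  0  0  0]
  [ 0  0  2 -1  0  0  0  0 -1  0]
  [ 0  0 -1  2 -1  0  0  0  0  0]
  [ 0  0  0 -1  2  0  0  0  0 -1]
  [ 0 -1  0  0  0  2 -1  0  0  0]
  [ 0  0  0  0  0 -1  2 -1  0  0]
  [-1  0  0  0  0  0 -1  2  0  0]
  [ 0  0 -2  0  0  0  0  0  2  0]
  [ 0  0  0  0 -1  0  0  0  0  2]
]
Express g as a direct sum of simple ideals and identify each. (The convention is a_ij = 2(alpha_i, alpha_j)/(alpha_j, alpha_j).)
C_5 + C_5

The diagram associated to this matrix has two connected components: the simple roots {alpha_3, alpha_4, alpha_5, alpha_9, alpha_10} form a chain of 5 nodes with a double edge at one end; the terminal node there is the unique long simple root (C_5), and {alpha_1, alpha_2, alpha_6, alpha_7, alpha_8} form a chain of 5 nodes with a double edge at one end; the terminal node there is the unique long simple root (C_5). A semisimple Lie algebra decomposes uniquely as the direct sum of simple ideals, one per connected component of its Dynkin diagram, so g ≅ C_5 ⊕ C_5 (dimension 55 + 55 = 110).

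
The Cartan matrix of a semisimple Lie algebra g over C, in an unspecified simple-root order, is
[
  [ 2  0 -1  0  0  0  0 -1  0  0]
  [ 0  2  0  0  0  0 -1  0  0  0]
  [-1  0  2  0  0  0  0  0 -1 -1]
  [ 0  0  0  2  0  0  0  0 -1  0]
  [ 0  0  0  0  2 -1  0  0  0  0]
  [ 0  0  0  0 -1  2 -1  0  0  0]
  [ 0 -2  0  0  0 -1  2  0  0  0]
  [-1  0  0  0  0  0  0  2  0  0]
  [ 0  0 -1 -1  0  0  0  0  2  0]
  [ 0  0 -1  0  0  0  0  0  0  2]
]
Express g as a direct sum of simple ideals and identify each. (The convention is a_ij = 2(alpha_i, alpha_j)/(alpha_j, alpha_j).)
The diagram associated to this matrix has two connected components: the simple roots {alpha_2, alpha_5, alpha_6, alpha_7} form a chain of 4 nodes with a double edge at one end; the terminal node there is the unique short simple root (B_4), and {alpha_1, alpha_3, alpha_4, alpha_8, alpha_9, alpha_10} form a chain of 5 nodes with one extra node attached to the third node from one end (E_6). A semisimple Lie algebra decomposes uniquely as the direct sum of simple ideals, one per connected component of its Dynkin diagram, so g ≅ B_4 ⊕ E_6 (dimension 36 + 78 = 114).

type B_4 + type E_6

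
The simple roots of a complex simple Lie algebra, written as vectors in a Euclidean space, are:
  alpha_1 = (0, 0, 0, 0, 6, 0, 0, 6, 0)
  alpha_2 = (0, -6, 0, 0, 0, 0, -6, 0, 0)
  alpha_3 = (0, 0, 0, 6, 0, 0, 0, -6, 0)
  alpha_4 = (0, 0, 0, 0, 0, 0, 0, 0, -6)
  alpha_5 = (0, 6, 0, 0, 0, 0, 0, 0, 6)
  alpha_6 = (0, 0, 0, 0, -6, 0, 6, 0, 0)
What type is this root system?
type B_6

Compute the Cartan integers a_ij = 2(alpha_i, alpha_j)/(alpha_j, alpha_j); the resulting 6x6 Cartan matrix is
[[2, 0, -1, 0, 0, -1], [0, 2, 0, 0, -1, -1], [-1, 0, 2, 0, 0, 0], [0, 0, 0, 2, -1, 0], [0, -1, 0, -2, 2, 0], [-1, -1, 0, 0, 0, 2]].
The roots have two lengths (squared-length ratio 2:1); the short ones are alpha_{4}. The associated Dynkin diagram is a chain of 6 nodes with a double edge at one end; the terminal node there is the unique short simple root (B_6), so the type is B_6 (the algebra so(13)).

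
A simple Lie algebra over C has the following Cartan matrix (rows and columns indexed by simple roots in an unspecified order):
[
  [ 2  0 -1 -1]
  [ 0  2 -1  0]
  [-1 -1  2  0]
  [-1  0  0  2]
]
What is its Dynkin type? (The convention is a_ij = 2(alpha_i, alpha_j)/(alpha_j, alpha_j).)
The matrix has rank 4 with 2's on the diagonal. Reading the off-diagonal entries as Dynkin edges (a single edge where a_ij = a_ji = -1; a double or triple edge where a_ij * a_ji = 2 or 3), the diagram is a chain of 4 nodes with single edges (A_4). One simple-root ordering that puts it in standard form is (alpha_4, alpha_1, alpha_3, alpha_2). So the algebra is type A_4, i.e. sl(5).

type A_4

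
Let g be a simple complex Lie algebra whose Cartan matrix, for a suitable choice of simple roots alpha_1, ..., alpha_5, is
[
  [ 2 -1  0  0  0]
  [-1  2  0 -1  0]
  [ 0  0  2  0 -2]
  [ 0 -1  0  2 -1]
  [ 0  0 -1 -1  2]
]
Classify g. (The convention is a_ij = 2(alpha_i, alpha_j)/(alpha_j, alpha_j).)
C_5

The matrix has rank 5 with 2's on the diagonal. Reading the off-diagonal entries as Dynkin edges (a single edge where a_ij = a_ji = -1; a double or triple edge where a_ij * a_ji = 2 or 3), the diagram is a chain of 5 nodes with a double edge at one end; the terminal node there is the unique long simple root (C_5). One simple-root ordering that puts it in standard form is (alpha_1, alpha_2, alpha_4, alpha_5, alpha_3). So the algebra is type C_5, i.e. sp(10).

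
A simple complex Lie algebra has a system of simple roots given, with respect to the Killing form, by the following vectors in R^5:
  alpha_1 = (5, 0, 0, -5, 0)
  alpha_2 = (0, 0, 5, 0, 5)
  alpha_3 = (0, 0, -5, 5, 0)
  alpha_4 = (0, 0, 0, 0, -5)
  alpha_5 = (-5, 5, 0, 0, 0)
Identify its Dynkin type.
B_5

Compute the Cartan integers a_ij = 2(alpha_i, alpha_j)/(alpha_j, alpha_j); the resulting 5x5 Cartan matrix is
[[2, 0, -1, 0, -1], [0, 2, -1, -2, 0], [-1, -1, 2, 0, 0], [0, -1, 0, 2, 0], [-1, 0, 0, 0, 2]].
The roots have two lengths (squared-length ratio 2:1); the short ones are alpha_{4}. The associated Dynkin diagram is a chain of 5 nodes with a double edge at one end; the terminal node there is the unique short simple root (B_5), so the type is B_5 (the algebra so(11)).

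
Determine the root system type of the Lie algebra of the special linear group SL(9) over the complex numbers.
This is sl(9), which has dimension 9^2 - 1 = 80 and rank 9 - 1 = 8 (a Cartan subalgebra is the diagonal traceless matrices). In the classification of classical Lie algebras, the special linear algebra sl(n+1) has type A_n; here n = 8, so the Dynkin diagram is a chain of 8 nodes with single edges (A_8). Hence the type is A_8.

A_8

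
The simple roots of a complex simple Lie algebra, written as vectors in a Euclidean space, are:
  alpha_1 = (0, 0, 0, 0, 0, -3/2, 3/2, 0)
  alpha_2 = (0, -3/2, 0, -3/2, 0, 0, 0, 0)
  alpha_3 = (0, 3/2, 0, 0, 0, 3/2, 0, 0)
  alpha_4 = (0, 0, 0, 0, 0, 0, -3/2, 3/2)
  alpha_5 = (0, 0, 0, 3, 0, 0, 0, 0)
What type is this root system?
type C_5

Compute the Cartan integers a_ij = 2(alpha_i, alpha_j)/(alpha_j, alpha_j); the resulting 5x5 Cartan matrix is
[[2, 0, -1, -1, 0], [0, 2, -1, 0, -1], [-1, -1, 2, 0, 0], [-1, 0, 0, 2, 0], [0, -2, 0, 0, 2]].
The roots have two lengths (squared-length ratio 2:1); the short ones are alpha_{1,2,3,4}. The associated Dynkin diagram is a chain of 5 nodes with a double edge at one end; the terminal node there is the unique long simple root (C_5), so the type is C_5 (the algebra sp(10)).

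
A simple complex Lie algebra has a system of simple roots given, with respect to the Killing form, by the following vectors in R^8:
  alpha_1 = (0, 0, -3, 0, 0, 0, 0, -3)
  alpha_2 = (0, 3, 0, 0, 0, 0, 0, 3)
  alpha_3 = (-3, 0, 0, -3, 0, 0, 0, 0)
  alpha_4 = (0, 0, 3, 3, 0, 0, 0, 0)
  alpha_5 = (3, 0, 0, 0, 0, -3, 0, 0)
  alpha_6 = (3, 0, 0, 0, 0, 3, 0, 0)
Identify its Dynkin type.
Compute the Cartan integers a_ij = 2(alpha_i, alpha_j)/(alpha_j, alpha_j); the resulting 6x6 Cartan matrix is
[[2, -1, 0, -1, 0, 0], [-1, 2, 0, 0, 0, 0], [0, 0, 2, -1, -1, -1], [-1, 0, -1, 2, 0, 0], [0, 0, -1, 0, 2, 0], [0, 0, -1, 0, 0, 2]].
All simple roots have the same length, so the diagram is simply laced. The associated Dynkin diagram is a chain of 4 nodes with a fork of two nodes at one end (D_6), so the type is D_6 (the algebra so(12)).

D_6 (so(12))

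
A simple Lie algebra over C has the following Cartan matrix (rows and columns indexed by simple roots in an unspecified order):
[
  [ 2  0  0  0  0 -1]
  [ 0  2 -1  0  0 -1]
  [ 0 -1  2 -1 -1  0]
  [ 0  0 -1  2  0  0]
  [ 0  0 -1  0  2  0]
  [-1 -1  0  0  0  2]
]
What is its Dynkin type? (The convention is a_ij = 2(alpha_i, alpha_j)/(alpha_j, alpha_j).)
The matrix has rank 6 with 2's on the diagonal. Reading the off-diagonal entries as Dynkin edges (a single edge where a_ij = a_ji = -1; a double or triple edge where a_ij * a_ji = 2 or 3), the diagram is a chain of 4 nodes with a fork of two nodes at one end (D_6). One simple-root ordering that puts it in standard form is (alpha_1, alpha_6, alpha_2, alpha_3, alpha_4, alpha_5). So the algebra is type D_6, i.e. so(12).

D6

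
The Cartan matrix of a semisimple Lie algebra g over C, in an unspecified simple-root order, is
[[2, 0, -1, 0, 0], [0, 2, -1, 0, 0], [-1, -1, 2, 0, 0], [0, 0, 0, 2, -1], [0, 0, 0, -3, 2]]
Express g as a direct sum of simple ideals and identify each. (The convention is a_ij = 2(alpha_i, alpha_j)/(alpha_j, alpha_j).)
The diagram associated to this matrix has two connected components: the simple roots {alpha_1, alpha_2, alpha_3} form a chain of 3 nodes with single edges (A_3), and {alpha_4, alpha_5} form two nodes joined by a triple edge (G_2). A semisimple Lie algebra decomposes uniquely as the direct sum of simple ideals, one per connected component of its Dynkin diagram, so g ≅ A_3 ⊕ G_2 (dimension 15 + 14 = 29).

A_3 (sl(4)) ⊕ G_2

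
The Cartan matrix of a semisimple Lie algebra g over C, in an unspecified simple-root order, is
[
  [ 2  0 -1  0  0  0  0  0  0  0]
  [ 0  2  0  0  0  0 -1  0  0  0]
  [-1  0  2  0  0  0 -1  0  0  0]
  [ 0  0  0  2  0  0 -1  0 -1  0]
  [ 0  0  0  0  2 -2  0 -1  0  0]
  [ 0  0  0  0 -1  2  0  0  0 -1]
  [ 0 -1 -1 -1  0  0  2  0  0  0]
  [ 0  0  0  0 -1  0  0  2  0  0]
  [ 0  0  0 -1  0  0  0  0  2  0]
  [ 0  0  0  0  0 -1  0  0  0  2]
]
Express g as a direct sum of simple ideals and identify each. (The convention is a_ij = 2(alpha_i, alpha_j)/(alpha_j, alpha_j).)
The diagram associated to this matrix has two connected components: the simple roots {alpha_1, alpha_2, alpha_3, alpha_4, alpha_7, alpha_9} form a chain of 5 nodes with one extra node attached to the third node from one end (E_6), and {alpha_5, alpha_6, alpha_8, alpha_10} form a chain of 4 nodes with a double edge between the middle two (F_4). A semisimple Lie algebra decomposes uniquely as the direct sum of simple ideals, one per connected component of its Dynkin diagram, so g ≅ E_6 ⊕ F_4 (dimension 78 + 52 = 130).

E_6 + F_4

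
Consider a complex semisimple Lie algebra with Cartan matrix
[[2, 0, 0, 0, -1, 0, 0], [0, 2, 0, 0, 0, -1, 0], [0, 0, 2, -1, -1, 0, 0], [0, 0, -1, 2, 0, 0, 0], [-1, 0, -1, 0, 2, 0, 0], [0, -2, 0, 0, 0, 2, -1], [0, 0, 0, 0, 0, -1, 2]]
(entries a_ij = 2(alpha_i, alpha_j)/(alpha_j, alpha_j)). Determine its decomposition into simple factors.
A_4 (sl(5)) + B_3 (so(7))

The diagram associated to this matrix has two connected components: the simple roots {alpha_1, alpha_3, alpha_4, alpha_5} form a chain of 4 nodes with single edges (A_4), and {alpha_2, alpha_6, alpha_7} form a chain of 3 nodes with a double edge at one end; the terminal node there is the unique short simple root (B_3). A semisimple Lie algebra decomposes uniquely as the direct sum of simple ideals, one per connected component of its Dynkin diagram, so g ≅ A_4 ⊕ B_3 (dimension 24 + 21 = 45).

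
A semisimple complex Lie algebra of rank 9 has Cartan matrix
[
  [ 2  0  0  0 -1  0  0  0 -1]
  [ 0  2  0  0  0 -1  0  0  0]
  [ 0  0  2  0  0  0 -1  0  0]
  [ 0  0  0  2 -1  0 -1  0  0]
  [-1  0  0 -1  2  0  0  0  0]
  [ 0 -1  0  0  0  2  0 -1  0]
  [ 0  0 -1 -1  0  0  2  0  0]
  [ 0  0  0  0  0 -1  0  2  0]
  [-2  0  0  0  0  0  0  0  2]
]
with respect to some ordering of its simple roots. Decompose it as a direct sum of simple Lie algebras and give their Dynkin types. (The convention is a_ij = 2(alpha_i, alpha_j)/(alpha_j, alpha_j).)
The diagram associated to this matrix has two connected components: the simple roots {alpha_2, alpha_6, alpha_8} form a chain of 3 nodes with single edges (A_3), and {alpha_1, alpha_3, alpha_4, alpha_5, alpha_7, alpha_9} form a chain of 6 nodes with a double edge at one end; the terminal node there is the unique long simple root (C_6). A semisimple Lie algebra decomposes uniquely as the direct sum of simple ideals, one per connected component of its Dynkin diagram, so g ≅ A_3 ⊕ C_6 (dimension 15 + 78 = 93).

A3 ⊕ C6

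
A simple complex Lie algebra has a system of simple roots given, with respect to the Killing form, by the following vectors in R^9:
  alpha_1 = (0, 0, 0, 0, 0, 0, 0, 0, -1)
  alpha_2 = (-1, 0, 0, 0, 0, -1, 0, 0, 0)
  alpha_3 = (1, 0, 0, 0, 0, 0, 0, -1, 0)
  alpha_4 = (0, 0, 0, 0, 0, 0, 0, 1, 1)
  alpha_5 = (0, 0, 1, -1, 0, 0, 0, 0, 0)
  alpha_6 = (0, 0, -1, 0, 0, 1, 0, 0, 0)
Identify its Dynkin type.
Compute the Cartan integers a_ij = 2(alpha_i, alpha_j)/(alpha_j, alpha_j); the resulting 6x6 Cartan matrix is
[[2, 0, 0, -1, 0, 0], [0, 2, -1, 0, 0, -1], [0, -1, 2, -1, 0, 0], [-2, 0, -1, 2, 0, 0], [0, 0, 0, 0, 2, -1], [0, -1, 0, 0, -1, 2]].
The roots have two lengths (squared-length ratio 2:1); the short ones are alpha_{1}. The associated Dynkin diagram is a chain of 6 nodes with a double edge at one end; the terminal node there is the unique short simple root (B_6), so the type is B_6 (the algebra so(13)).

B_6 (so(13))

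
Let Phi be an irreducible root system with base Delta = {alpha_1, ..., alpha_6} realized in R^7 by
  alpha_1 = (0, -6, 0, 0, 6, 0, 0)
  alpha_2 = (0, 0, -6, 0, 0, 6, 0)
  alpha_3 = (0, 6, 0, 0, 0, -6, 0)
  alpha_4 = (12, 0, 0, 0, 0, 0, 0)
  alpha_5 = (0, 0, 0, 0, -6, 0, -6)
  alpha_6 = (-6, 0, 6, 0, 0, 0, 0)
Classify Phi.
C_6

Compute the Cartan integers a_ij = 2(alpha_i, alpha_j)/(alpha_j, alpha_j); the resulting 6x6 Cartan matrix is
[[2, 0, -1, 0, -1, 0], [0, 2, -1, 0, 0, -1], [-1, -1, 2, 0, 0, 0], [0, 0, 0, 2, 0, -2], [-1, 0, 0, 0, 2, 0], [0, -1, 0, -1, 0, 2]].
The roots have two lengths (squared-length ratio 2:1); the short ones are alpha_{1,2,3,5,6}. The associated Dynkin diagram is a chain of 6 nodes with a double edge at one end; the terminal node there is the unique long simple root (C_6), so the type is C_6 (the algebra sp(12)).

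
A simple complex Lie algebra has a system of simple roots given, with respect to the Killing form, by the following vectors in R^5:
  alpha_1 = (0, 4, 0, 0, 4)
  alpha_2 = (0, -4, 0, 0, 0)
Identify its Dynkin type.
Compute the Cartan integers a_ij = 2(alpha_i, alpha_j)/(alpha_j, alpha_j); the resulting 2x2 Cartan matrix is
[[2, -2], [-1, 2]].
The roots have two lengths (squared-length ratio 2:1); the short ones are alpha_{2}. The associated Dynkin diagram is a chain of 2 nodes with a double edge at one end; the terminal node there is the unique short simple root (B_2), so the type is B_2 (the algebra so(5)).

B_2 (so(5))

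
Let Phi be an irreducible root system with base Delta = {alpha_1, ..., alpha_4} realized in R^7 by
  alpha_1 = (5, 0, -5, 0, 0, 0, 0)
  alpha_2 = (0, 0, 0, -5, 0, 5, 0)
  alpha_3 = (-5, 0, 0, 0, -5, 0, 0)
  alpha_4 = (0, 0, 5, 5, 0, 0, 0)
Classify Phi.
type A_4

Compute the Cartan integers a_ij = 2(alpha_i, alpha_j)/(alpha_j, alpha_j); the resulting 4x4 Cartan matrix is
[[2, 0, -1, -1], [0, 2, 0, -1], [-1, 0, 2, 0], [-1, -1, 0, 2]].
All simple roots have the same length, so the diagram is simply laced. The associated Dynkin diagram is a chain of 4 nodes with single edges (A_4), so the type is A_4 (the algebra sl(5)).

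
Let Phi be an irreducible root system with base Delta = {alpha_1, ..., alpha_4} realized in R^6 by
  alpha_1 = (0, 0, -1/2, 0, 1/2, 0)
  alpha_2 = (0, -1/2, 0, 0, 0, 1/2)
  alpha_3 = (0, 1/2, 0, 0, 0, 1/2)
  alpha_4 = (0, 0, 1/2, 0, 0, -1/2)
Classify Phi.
Compute the Cartan integers a_ij = 2(alpha_i, alpha_j)/(alpha_j, alpha_j); the resulting 4x4 Cartan matrix is
[[2, 0, 0, -1], [0, 2, 0, -1], [0, 0, 2, -1], [-1, -1, -1, 2]].
All simple roots have the same length, so the diagram is simply laced. The associated Dynkin diagram is a chain of 2 nodes with a fork of two nodes at one end (D_4), so the type is D_4 (the algebra so(8)).

type D_4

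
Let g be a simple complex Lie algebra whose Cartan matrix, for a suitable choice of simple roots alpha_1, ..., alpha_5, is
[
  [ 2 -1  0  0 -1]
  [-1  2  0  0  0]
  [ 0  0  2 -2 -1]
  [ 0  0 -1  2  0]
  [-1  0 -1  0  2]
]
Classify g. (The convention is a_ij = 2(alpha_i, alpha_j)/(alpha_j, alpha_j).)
B5

The matrix has rank 5 with 2's on the diagonal. Reading the off-diagonal entries as Dynkin edges (a single edge where a_ij = a_ji = -1; a double or triple edge where a_ij * a_ji = 2 or 3), the diagram is a chain of 5 nodes with a double edge at one end; the terminal node there is the unique short simple root (B_5). One simple-root ordering that puts it in standard form is (alpha_2, alpha_1, alpha_5, alpha_3, alpha_4). So the algebra is type B_5, i.e. so(11).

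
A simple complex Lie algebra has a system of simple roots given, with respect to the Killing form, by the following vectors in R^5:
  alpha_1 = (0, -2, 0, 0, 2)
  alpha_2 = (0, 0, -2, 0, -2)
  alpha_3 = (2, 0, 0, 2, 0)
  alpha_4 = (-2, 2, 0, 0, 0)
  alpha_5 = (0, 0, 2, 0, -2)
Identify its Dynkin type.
D5

Compute the Cartan integers a_ij = 2(alpha_i, alpha_j)/(alpha_j, alpha_j); the resulting 5x5 Cartan matrix is
[[2, -1, 0, -1, -1], [-1, 2, 0, 0, 0], [0, 0, 2, -1, 0], [-1, 0, -1, 2, 0], [-1, 0, 0, 0, 2]].
All simple roots have the same length, so the diagram is simply laced. The associated Dynkin diagram is a chain of 3 nodes with a fork of two nodes at one end (D_5), so the type is D_5 (the algebra so(10)).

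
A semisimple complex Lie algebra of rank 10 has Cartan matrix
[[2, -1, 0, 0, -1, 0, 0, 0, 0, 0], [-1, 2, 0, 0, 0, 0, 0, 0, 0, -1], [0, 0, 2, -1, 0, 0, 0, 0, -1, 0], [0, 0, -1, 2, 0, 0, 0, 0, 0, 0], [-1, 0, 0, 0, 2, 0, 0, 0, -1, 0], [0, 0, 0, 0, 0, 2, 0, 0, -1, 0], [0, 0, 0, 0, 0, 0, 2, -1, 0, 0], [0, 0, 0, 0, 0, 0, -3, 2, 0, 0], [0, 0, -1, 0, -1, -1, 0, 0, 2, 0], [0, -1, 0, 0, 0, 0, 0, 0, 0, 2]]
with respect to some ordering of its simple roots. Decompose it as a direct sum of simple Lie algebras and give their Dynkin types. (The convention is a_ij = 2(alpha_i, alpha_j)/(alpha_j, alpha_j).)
type E_8 ⊕ type G_2

The diagram associated to this matrix has two connected components: the simple roots {alpha_1, alpha_2, alpha_3, alpha_4, alpha_5, alpha_6, alpha_9, alpha_10} form a chain of 7 nodes with one extra node attached to the third node from one end (E_8), and {alpha_7, alpha_8} form two nodes joined by a triple edge (G_2). A semisimple Lie algebra decomposes uniquely as the direct sum of simple ideals, one per connected component of its Dynkin diagram, so g ≅ E_8 ⊕ G_2 (dimension 248 + 14 = 262).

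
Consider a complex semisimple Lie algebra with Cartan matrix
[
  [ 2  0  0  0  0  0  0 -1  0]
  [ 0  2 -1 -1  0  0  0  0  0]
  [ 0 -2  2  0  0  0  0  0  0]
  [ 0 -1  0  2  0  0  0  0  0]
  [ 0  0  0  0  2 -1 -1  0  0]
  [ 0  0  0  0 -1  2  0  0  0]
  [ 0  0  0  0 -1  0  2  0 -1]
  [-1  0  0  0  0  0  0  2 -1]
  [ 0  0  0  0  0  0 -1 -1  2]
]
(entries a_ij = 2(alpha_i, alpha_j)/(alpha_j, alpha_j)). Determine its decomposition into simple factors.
type A_6 ⊕ type C_3

The diagram associated to this matrix has two connected components: the simple roots {alpha_1, alpha_5, alpha_6, alpha_7, alpha_8, alpha_9} form a chain of 6 nodes with single edges (A_6), and {alpha_2, alpha_3, alpha_4} form a chain of 3 nodes with a double edge at one end; the terminal node there is the unique long simple root (C_3). A semisimple Lie algebra decomposes uniquely as the direct sum of simple ideals, one per connected component of its Dynkin diagram, so g ≅ A_6 ⊕ C_3 (dimension 48 + 21 = 69).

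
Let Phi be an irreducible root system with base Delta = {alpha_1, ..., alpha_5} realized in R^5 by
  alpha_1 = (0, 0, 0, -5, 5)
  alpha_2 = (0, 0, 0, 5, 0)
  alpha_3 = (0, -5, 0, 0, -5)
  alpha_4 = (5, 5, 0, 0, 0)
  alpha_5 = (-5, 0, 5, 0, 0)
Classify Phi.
type B_5

Compute the Cartan integers a_ij = 2(alpha_i, alpha_j)/(alpha_j, alpha_j); the resulting 5x5 Cartan matrix is
[[2, -2, -1, 0, 0], [-1, 2, 0, 0, 0], [-1, 0, 2, -1, 0], [0, 0, -1, 2, -1], [0, 0, 0, -1, 2]].
The roots have two lengths (squared-length ratio 2:1); the short ones are alpha_{2}. The associated Dynkin diagram is a chain of 5 nodes with a double edge at one end; the terminal node there is the unique short simple root (B_5), so the type is B_5 (the algebra so(11)).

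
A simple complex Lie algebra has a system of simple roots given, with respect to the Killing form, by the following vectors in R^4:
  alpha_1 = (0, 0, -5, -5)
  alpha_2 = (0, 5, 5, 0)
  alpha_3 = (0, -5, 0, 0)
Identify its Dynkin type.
B3

Compute the Cartan integers a_ij = 2(alpha_i, alpha_j)/(alpha_j, alpha_j); the resulting 3x3 Cartan matrix is
[[2, -1, 0], [-1, 2, -2], [0, -1, 2]].
The roots have two lengths (squared-length ratio 2:1); the short ones are alpha_{3}. The associated Dynkin diagram is a chain of 3 nodes with a double edge at one end; the terminal node there is the unique short simple root (B_3), so the type is B_3 (the algebra so(7)).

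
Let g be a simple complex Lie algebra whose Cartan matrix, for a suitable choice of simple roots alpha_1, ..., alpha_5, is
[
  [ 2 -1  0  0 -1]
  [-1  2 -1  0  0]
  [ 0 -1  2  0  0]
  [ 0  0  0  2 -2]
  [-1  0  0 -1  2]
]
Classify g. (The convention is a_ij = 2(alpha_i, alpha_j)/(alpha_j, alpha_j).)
C5

The matrix has rank 5 with 2's on the diagonal. Reading the off-diagonal entries as Dynkin edges (a single edge where a_ij = a_ji = -1; a double or triple edge where a_ij * a_ji = 2 or 3), the diagram is a chain of 5 nodes with a double edge at one end; the terminal node there is the unique long simple root (C_5). One simple-root ordering that puts it in standard form is (alpha_3, alpha_2, alpha_1, alpha_5, alpha_4). So the algebra is type C_5, i.e. sp(10).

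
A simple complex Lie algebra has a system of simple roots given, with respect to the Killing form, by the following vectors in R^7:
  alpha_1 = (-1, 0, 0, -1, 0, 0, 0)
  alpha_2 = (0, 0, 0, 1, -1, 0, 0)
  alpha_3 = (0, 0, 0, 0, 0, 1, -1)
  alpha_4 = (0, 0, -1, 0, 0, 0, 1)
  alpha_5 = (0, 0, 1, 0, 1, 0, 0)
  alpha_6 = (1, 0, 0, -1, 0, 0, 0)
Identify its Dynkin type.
Compute the Cartan integers a_ij = 2(alpha_i, alpha_j)/(alpha_j, alpha_j); the resulting 6x6 Cartan matrix is
[[2, -1, 0, 0, 0, 0], [-1, 2, 0, 0, -1, -1], [0, 0, 2, -1, 0, 0], [0, 0, -1, 2, -1, 0], [0, -1, 0, -1, 2, 0], [0, -1, 0, 0, 0, 2]].
All simple roots have the same length, so the diagram is simply laced. The associated Dynkin diagram is a chain of 4 nodes with a fork of two nodes at one end (D_6), so the type is D_6 (the algebra so(12)).

type D_6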